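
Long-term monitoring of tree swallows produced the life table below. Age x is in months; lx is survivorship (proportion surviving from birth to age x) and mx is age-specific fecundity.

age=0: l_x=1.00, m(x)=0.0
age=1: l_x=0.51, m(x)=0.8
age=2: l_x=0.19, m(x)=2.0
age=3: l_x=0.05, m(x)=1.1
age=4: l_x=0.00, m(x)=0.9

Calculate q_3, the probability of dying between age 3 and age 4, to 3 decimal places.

q_3 = (l_3 − l_4) / l_3 = (0.05 − 0) / 0.05
     = 0.05 / 0.05 = 1 → 1.000

1.000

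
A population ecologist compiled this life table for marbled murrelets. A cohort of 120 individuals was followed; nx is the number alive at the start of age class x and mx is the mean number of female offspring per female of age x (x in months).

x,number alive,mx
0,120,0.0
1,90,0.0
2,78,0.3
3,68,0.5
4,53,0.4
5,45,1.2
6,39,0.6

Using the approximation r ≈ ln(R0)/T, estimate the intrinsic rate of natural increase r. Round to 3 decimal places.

0.064

lx = nx/n0 = nx/120: 1, 0.75, 0.65, 0.56667…, 0.44167…, 0.375, 0.325
R0 = Σ lx·mx = 0 + 0 + 0.195 + 0.28333… + 0.17667… + 0.45 + 0.195 = 1.3…
Σ x·lx·mx = 5.366667…; T = 5.366667…/1.3… = 4.12821…
r ≈ ln(R0)/T = ln(1.3…)/4.12821… = 0.06355… → 0.064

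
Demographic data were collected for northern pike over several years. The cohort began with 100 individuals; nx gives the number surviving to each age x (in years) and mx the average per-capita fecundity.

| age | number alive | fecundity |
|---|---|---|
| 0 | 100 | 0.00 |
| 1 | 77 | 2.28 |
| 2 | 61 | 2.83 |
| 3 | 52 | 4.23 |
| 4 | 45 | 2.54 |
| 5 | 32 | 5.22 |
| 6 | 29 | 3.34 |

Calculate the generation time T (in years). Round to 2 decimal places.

3.23

lx = nx/n0 = nx/100: 1, 0.77, 0.61, 0.52, 0.45, 0.32, 0.29
lx·mx: 0, 1.7556, 1.7263, 2.1996, 1.143, 1.6704, 0.9686 → R0 = 9.4635
x·lx·mx: 0, 1.7556, 3.4526, 6.5988, 4.572, 8.352, 5.8116 → Σ = 30.5426
T = 30.5426 / 9.4635 = 3.227411… → 3.23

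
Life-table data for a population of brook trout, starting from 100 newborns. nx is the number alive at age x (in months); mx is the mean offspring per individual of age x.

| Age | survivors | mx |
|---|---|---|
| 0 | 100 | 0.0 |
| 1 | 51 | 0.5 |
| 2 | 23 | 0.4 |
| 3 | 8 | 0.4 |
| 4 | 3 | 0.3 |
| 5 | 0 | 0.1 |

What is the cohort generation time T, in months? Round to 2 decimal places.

lx = nx/n0 = nx/100: 1, 0.51, 0.23, 0.08, 0.03, 0
lx·mx: 0, 0.255, 0.092, 0.032, 0.009, 0 → R0 = 0.388
x·lx·mx: 0, 0.255, 0.184, 0.096, 0.036, 0 → Σ = 0.571
T = 0.571 / 0.388 = 1.471649… → 1.47

1.47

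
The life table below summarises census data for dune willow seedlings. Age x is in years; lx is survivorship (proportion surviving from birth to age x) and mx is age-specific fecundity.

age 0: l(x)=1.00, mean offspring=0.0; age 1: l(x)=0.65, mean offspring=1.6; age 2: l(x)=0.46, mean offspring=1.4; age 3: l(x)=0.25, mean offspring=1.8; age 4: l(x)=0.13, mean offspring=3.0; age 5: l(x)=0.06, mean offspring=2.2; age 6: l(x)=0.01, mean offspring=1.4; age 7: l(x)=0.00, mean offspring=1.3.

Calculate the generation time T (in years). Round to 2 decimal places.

2.24

lx·mx: 0, 1.04, 0.644, 0.45, 0.39, 0.132, 0.014, 0 → R0 = 2.67
x·lx·mx: 0, 1.04, 1.288, 1.35, 1.56, 0.66, 0.084, 0 → Σ = 5.982
T = 5.982 / 2.67 = 2.240449… → 2.24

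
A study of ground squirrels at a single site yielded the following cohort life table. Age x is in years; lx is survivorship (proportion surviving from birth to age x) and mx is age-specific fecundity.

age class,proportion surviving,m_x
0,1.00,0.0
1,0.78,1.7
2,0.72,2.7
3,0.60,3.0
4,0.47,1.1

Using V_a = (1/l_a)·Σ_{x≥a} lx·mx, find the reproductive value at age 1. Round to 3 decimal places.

7.163

lx·mx for x ≥ 1: 1.326, 1.944, 1.8, 0.517 → sum = 5.587
V_1 = 5.587 / l_1 = 5.587 / 0.78 = 7.162821… → 7.163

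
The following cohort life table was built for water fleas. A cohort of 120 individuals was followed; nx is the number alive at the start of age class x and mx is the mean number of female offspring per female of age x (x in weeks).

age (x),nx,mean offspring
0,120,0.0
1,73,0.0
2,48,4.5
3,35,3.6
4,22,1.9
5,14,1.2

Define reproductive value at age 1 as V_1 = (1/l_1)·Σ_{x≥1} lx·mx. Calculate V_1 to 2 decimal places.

lx = nx/n0 = nx/120: 1, 0.60833…, 0.4, 0.29167…, 0.18333…, 0.11667…
lx·mx for x ≥ 1: 0, 1.8, 1.05…, 0.348333…, 0.14… → sum = 3.338333…
V_1 = 3.338333… / l_1 = 3.338333… / 0.608333… = 5.487671… → 5.49

5.49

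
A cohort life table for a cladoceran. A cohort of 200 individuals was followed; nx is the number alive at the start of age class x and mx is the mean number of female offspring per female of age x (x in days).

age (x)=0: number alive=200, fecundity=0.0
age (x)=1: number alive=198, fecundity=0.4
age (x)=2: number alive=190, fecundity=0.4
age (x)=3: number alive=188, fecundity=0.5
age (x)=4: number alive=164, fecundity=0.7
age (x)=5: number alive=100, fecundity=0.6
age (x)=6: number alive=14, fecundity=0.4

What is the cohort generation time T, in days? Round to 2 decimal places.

lx = nx/n0 = nx/200: 1, 0.99, 0.95, 0.94, 0.82, 0.5, 0.07
lx·mx: 0, 0.396, 0.38, 0.47, 0.574, 0.3, 0.028 → R0 = 2.148
x·lx·mx: 0, 0.396, 0.76, 1.41, 2.296, 1.5, 0.168 → Σ = 6.53
T = 6.53 / 2.148 = 3.040037… → 3.04

3.04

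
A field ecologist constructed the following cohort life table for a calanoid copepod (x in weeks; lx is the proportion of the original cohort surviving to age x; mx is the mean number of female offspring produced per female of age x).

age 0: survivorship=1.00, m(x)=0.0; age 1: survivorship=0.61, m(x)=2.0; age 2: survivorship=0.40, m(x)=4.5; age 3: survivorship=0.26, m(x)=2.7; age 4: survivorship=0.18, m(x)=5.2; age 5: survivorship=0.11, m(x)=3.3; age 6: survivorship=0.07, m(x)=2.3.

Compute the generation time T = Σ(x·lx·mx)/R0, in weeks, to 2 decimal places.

2.60

lx·mx: 0, 1.22, 1.8, 0.702, 0.936, 0.363, 0.161 → R0 = 5.182
x·lx·mx: 0, 1.22, 3.6, 2.106, 3.744, 1.815, 0.966 → Σ = 13.451
T = 13.451 / 5.182 = 2.595716… → 2.60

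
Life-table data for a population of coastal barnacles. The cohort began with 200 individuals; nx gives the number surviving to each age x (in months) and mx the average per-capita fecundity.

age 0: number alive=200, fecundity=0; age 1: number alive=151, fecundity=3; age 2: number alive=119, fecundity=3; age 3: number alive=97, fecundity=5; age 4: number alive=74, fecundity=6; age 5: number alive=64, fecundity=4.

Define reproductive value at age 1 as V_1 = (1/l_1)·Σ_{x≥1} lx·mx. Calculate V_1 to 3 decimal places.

lx = nx/n0 = nx/200: 1, 0.755, 0.595, 0.485, 0.37, 0.32
lx·mx for x ≥ 1: 2.265, 1.785, 2.425, 2.22, 1.28 → sum = 9.975
V_1 = 9.975 / l_1 = 9.975 / 0.755 = 13.211921… → 13.212

13.212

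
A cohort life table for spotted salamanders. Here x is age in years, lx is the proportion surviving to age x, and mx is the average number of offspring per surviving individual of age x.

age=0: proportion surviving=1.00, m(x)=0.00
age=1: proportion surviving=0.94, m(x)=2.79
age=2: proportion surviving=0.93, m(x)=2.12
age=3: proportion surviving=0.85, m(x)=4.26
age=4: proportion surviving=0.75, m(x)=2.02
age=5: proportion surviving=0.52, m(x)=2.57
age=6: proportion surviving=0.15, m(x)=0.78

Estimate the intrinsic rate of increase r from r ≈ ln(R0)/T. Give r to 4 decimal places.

R0 = Σ lx·mx = 0 + 2.6226 + 1.9716 + 3.621 + 1.515 + 1.3364 + 0.117 = 11.1836
Σ x·lx·mx = 30.8728; T = 30.8728/11.1836 = 2.76054…
r ≈ ln(R0)/T = ln(11.1836)/2.76054… = 0.874628… → 0.8746

0.8746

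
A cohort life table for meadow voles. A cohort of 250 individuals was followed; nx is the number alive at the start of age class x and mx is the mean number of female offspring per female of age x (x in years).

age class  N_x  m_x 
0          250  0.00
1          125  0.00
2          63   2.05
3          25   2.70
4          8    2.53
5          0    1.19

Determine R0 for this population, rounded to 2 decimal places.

lx = nx/n0 = nx/250: 1, 0.5, 0.252, 0.1, 0.032, 0
lx·mx by age: 0, 0, 0.5166, 0.27, 0.08096, 0
R0 = Σ lx·mx = 0.86756 → 0.87

0.87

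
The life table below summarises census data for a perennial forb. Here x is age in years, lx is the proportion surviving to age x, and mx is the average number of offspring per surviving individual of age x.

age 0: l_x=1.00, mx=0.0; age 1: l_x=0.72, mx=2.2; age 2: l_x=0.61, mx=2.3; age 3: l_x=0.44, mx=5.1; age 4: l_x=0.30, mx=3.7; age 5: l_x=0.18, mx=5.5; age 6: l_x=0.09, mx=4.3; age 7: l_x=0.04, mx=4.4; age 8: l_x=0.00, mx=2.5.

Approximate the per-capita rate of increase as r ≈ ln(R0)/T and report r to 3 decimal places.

0.678

R0 = Σ lx·mx = 0 + 1.584 + 1.403 + 2.244 + 1.11 + 0.99 + 0.387 + 0.176 + 0 = 7.894
Σ x·lx·mx = 24.066; T = 24.066/7.894 = 3.04864…
r ≈ ln(R0)/T = ln(7.894)/3.04864… = 0.67771… → 0.678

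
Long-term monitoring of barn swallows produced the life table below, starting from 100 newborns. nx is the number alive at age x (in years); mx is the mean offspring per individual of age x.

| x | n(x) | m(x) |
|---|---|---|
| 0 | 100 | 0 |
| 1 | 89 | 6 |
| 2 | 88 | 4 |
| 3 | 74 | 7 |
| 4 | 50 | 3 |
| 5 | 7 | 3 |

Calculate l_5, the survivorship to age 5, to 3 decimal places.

0.070

l_5 = n_5/n_0 = 7/100 = 0.07 → 0.070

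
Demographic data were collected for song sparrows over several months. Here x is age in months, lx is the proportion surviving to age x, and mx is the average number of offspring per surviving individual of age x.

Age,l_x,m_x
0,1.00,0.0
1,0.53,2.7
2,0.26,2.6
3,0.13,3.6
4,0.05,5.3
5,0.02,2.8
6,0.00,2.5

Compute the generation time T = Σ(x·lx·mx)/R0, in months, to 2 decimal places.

1.91

lx·mx: 0, 1.431, 0.676, 0.468, 0.265, 0.056, 0 → R0 = 2.896
x·lx·mx: 0, 1.431, 1.352, 1.404, 1.06, 0.28, 0 → Σ = 5.527
T = 5.527 / 2.896 = 1.908494… → 1.91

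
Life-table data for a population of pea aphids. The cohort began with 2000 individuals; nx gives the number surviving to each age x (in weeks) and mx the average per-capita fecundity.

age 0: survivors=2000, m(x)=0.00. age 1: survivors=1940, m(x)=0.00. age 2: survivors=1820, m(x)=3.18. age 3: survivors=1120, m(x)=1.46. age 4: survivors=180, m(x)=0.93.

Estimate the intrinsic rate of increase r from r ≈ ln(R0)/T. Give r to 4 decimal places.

0.5903

lx = nx/n0 = nx/2000: 1, 0.97, 0.91, 0.56, 0.09
R0 = Σ lx·mx = 0 + 0 + 2.8938 + 0.8176 + 0.0837 = 3.7951
Σ x·lx·mx = 8.5752; T = 8.5752/3.7951 = 2.25955…
r ≈ ln(R0)/T = ln(3.7951)/2.25955… = 0.590256… → 0.5903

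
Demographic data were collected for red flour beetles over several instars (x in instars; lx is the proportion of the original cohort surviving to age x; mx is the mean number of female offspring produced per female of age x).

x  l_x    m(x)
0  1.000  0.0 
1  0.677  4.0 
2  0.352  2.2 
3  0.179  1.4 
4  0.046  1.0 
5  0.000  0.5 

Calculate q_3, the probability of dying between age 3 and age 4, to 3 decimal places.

q_3 = (l_3 − l_4) / l_3 = (0.179 − 0.046) / 0.179
     = 0.133 / 0.179 = 0.743017… → 0.743

0.743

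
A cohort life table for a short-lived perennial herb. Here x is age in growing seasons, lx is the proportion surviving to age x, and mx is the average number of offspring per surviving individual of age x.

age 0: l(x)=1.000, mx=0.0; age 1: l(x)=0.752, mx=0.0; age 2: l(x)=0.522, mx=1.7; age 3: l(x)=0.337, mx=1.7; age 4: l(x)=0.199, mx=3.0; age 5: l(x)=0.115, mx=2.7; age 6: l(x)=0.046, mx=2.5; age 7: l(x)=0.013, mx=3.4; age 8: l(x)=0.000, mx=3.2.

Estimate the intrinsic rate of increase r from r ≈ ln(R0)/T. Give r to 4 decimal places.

R0 = Σ lx·mx = 0 + 0 + 0.8874 + 0.5729 + 0.597 + 0.3105 + 0.115 + 0.0442 + 0 = 2.527
Σ x·lx·mx = 8.4334; T = 8.4334/2.527 = 3.33732…
r ≈ ln(R0)/T = ln(2.527)/3.33732… = 0.277778… → 0.2778

0.2778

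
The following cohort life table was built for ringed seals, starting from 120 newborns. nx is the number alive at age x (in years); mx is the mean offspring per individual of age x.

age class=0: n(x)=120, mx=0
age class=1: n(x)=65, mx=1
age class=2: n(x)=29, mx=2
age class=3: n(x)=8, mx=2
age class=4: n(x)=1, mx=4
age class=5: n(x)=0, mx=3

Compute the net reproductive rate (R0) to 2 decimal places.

lx = nx/n0 = nx/120: 1, 0.54167…, 0.24167…, 0.06667…, 0.00833…, 0
lx·mx by age: 0, 0.541667…, 0.483333…, 0.133333…, 0.033333…, 0
R0 = Σ lx·mx = 1.191667… → 1.19

1.19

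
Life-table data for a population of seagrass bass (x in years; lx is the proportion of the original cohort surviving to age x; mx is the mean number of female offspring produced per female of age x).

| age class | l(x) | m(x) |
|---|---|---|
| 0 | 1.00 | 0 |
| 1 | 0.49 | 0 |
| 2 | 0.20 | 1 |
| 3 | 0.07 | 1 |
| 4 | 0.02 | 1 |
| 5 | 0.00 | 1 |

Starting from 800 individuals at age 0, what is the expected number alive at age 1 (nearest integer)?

392

Expected survivors = N0 · l_1 = 800 × 0.49 = 392 → 392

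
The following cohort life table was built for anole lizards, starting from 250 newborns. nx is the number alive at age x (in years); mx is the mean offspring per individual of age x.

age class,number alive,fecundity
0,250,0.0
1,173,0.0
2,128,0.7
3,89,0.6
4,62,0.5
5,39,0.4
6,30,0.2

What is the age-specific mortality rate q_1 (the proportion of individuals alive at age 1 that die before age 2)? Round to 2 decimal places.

lx = nx/n0 = nx/250: 1, 0.692, 0.512, 0.356, 0.248, 0.156, 0.12
q_1 = (l_1 − l_2) / l_1 = (0.692 − 0.512) / 0.692
     = 0.18 / 0.692 = 0.260116… → 0.26

0.26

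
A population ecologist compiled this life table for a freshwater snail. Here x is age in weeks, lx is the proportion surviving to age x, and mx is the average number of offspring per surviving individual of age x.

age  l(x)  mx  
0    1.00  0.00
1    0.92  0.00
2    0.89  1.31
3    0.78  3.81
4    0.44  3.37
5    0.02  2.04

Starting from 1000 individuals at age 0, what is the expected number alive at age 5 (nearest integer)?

Expected survivors = N0 · l_5 = 1000 × 0.02 = 20 → 20

20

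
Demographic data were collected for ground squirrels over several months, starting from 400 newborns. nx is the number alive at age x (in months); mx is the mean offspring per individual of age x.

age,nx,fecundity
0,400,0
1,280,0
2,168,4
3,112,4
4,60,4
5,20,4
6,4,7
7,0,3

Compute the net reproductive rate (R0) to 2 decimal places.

lx = nx/n0 = nx/400: 1, 0.7, 0.42, 0.28, 0.15, 0.05, 0.01, 0
lx·mx by age: 0, 0, 1.68, 1.12, 0.6, 0.2, 0.07, 0
R0 = Σ lx·mx = 3.67 → 3.67

3.67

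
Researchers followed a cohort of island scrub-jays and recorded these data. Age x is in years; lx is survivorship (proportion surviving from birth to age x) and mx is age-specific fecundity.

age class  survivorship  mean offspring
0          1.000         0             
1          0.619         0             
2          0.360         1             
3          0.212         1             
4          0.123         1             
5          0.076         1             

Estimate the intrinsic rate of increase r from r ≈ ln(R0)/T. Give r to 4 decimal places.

-0.0900

R0 = Σ lx·mx = 0 + 0 + 0.36 + 0.212 + 0.123 + 0.076 = 0.771
Σ x·lx·mx = 2.228; T = 2.228/0.771 = 2.88975…
r ≈ ln(R0)/T = ln(0.771)/2.88975… = -0.089996… → -0.0900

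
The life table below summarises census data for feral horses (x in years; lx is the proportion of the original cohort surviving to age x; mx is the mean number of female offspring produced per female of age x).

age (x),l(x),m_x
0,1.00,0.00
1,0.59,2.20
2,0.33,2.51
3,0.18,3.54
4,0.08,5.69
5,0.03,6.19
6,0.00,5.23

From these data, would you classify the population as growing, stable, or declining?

R0 = Σ lx·mx = 0 + 1.298 + 0.8283 + 0.6372 + 0.4552 + 0.1857 + 0 = 3.4044
R0 > 1, so the population is growing.

growing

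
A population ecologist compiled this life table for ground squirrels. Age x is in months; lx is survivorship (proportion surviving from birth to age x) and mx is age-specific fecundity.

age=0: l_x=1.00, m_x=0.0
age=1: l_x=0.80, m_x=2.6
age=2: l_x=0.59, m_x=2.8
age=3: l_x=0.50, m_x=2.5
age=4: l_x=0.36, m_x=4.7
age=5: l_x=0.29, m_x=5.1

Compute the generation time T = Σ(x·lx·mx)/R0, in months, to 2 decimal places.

lx·mx: 0, 2.08, 1.652, 1.25, 1.692, 1.479 → R0 = 8.153
x·lx·mx: 0, 2.08, 3.304, 3.75, 6.768, 7.395 → Σ = 23.297
T = 23.297 / 8.153 = 2.857476… → 2.86

2.86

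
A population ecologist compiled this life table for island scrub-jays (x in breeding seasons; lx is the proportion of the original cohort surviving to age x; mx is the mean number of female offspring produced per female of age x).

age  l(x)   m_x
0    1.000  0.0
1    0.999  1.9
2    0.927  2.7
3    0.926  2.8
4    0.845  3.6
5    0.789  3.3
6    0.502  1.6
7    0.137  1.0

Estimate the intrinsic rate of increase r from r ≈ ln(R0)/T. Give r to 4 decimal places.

R0 = Σ lx·mx = 0 + 1.8981 + 2.5029 + 2.5928 + 3.042 + 2.6037 + 0.8032 + 0.137 = 13.5797
Σ x·lx·mx = 45.647; T = 45.647/13.5797 = 3.36141…
r ≈ ln(R0)/T = ln(13.5797)/3.36141… = 0.776035… → 0.7760

0.7760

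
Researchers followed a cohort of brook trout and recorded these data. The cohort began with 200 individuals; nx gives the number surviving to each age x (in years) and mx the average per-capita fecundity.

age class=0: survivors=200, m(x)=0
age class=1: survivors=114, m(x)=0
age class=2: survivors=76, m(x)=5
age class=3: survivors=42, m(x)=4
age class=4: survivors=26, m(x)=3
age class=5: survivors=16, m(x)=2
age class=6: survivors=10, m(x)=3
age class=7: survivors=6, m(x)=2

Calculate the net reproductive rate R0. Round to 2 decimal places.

3.50

lx = nx/n0 = nx/200: 1, 0.57, 0.38, 0.21, 0.13, 0.08, 0.05, 0.03
lx·mx by age: 0, 0, 1.9, 0.84, 0.39, 0.16, 0.15, 0.06
R0 = Σ lx·mx = 3.5 → 3.50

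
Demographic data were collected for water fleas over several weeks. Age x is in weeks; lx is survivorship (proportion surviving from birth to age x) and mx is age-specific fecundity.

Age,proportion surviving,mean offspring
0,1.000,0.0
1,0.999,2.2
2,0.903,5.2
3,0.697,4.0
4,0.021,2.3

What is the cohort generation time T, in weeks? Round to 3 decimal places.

lx·mx: 0, 2.1978, 4.6956, 2.788, 0.0483 → R0 = 9.7297
x·lx·mx: 0, 2.1978, 9.3912, 8.364, 0.1932 → Σ = 20.1462
T = 20.1462 / 9.7297 = 2.070588… → 2.071

2.071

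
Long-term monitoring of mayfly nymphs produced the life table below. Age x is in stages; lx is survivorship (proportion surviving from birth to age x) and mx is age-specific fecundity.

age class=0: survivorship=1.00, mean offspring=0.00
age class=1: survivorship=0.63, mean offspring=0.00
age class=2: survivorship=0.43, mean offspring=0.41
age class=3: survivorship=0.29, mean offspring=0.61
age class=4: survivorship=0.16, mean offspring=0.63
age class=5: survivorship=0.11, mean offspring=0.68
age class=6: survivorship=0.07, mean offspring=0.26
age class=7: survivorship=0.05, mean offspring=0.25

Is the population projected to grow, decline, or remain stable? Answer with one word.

R0 = Σ lx·mx = 0 + 0 + 0.1763 + 0.1769 + 0.1008 + 0.0748 + 0.0182 + 0.0125 = 0.5595
R0 < 1, so the population is declining.

declining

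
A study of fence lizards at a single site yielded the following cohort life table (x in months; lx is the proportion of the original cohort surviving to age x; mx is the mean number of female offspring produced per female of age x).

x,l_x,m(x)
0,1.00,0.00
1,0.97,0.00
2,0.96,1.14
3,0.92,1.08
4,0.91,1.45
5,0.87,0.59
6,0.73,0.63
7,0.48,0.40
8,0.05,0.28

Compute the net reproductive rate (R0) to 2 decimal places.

lx·mx by age: 0, 0, 1.0944, 0.9936, 1.3195, 0.5133, 0.4599, 0.192, 0.014
R0 = Σ lx·mx = 4.5867 → 4.59

4.59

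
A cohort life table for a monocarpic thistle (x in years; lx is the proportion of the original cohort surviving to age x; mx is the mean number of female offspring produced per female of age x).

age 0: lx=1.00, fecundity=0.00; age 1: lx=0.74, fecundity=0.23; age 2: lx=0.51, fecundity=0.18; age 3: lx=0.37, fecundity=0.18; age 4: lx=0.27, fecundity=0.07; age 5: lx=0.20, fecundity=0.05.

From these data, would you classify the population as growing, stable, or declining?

R0 = Σ lx·mx = 0 + 0.1702 + 0.0918 + 0.0666 + 0.0189 + 0.01 = 0.3575
R0 < 1, so the population is declining.

declining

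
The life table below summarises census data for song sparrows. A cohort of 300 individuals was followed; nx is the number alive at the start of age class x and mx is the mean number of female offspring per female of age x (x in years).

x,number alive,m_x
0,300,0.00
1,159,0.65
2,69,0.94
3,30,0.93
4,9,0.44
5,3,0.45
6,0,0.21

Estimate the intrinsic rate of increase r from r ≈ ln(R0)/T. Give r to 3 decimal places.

-0.236

lx = nx/n0 = nx/300: 1, 0.53, 0.23, 0.1, 0.03, 0.01, 0
R0 = Σ lx·mx = 0 + 0.3445 + 0.2162 + 0.093 + 0.0132 + 0.0045 + 0 = 0.6714
Σ x·lx·mx = 1.1312; T = 1.1312/0.6714 = 1.68484…
r ≈ ln(R0)/T = ln(0.6714)/1.68484… = -0.23646… → -0.236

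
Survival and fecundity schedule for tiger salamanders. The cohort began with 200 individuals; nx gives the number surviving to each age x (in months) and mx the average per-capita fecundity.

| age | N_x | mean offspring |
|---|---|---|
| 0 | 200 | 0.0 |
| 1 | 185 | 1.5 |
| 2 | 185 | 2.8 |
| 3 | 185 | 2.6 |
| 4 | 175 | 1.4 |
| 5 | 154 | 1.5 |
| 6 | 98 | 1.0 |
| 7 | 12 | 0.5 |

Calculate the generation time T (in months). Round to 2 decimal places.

2.97

lx = nx/n0 = nx/200: 1, 0.925, 0.925, 0.925, 0.875, 0.77, 0.49, 0.06
lx·mx: 0, 1.3875, 2.59, 2.405, 1.225, 1.155, 0.49, 0.03 → R0 = 9.2825
x·lx·mx: 0, 1.3875, 5.18, 7.215, 4.9, 5.775, 2.94, 0.21 → Σ = 27.6075
T = 27.6075 / 9.2825 = 2.974145… → 2.97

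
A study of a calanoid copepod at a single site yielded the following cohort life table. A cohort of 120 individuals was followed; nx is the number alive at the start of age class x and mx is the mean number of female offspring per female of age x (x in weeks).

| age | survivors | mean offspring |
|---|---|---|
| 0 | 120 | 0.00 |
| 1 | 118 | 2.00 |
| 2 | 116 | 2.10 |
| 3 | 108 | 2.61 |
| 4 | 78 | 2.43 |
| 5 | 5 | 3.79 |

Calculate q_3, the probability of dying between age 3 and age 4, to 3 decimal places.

0.278

lx = nx/n0 = nx/120: 1, 0.98333…, 0.96667…, 0.9, 0.65, 0.04167…
q_3 = (l_3 − l_4) / l_3 = (0.9 − 0.65) / 0.9
     = 0.25 / 0.9 = 0.277778… → 0.278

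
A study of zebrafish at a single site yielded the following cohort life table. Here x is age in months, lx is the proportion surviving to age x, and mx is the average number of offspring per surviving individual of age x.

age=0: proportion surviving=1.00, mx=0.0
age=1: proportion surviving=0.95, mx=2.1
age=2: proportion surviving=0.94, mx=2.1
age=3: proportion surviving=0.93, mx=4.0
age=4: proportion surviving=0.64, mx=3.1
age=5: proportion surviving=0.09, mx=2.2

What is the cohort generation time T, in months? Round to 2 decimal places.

2.64

lx·mx: 0, 1.995, 1.974, 3.72, 1.984, 0.198 → R0 = 9.871
x·lx·mx: 0, 1.995, 3.948, 11.16, 7.936, 0.99 → Σ = 26.029
T = 26.029 / 9.871 = 2.636916… → 2.64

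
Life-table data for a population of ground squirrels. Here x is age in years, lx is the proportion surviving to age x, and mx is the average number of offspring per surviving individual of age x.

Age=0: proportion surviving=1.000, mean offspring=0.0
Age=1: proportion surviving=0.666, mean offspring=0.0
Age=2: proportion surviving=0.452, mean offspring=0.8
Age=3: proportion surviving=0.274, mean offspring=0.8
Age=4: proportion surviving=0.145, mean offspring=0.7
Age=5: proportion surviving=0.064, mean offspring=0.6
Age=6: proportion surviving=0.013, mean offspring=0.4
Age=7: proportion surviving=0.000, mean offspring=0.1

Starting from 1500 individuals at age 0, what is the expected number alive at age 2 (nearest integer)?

Expected survivors = N0 · l_2 = 1500 × 0.452 = 678 → 678

678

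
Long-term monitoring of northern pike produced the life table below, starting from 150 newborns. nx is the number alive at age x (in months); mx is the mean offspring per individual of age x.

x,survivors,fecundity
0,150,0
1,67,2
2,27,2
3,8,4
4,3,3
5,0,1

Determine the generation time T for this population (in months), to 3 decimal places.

lx = nx/n0 = nx/150: 1, 0.44667…, 0.18, 0.05333…, 0.02, 0
lx·mx: 0, 0.893333…, 0.36, 0.213333…, 0.06, 0 → R0 = 1.526667…
x·lx·mx: 0, 0.893333…, 0.72, 0.64…, 0.24, 0 → Σ = 2.493333…
T = 2.493333… / 1.526667… = 1.633188… → 1.633

1.633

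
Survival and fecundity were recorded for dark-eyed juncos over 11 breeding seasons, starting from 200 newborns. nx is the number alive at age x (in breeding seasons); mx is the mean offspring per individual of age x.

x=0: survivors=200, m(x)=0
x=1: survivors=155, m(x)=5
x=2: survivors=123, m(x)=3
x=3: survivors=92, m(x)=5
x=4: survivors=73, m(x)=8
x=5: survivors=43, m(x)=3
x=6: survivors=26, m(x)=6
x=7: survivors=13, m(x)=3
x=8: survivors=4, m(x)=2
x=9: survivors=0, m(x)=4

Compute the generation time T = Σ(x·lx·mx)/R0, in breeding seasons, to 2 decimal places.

lx = nx/n0 = nx/200: 1, 0.775, 0.615, 0.46, 0.365, 0.215, 0.13, 0.065, 0.02, 0
lx·mx: 0, 3.875, 1.845, 2.3, 2.92, 0.645, 0.78, 0.195, 0.04, 0 → R0 = 12.6
x·lx·mx: 0, 3.875, 3.69, 6.9, 11.68, 3.225, 4.68, 1.365, 0.32, 0 → Σ = 35.735
T = 35.735 / 12.6 = 2.836111… → 2.84

2.84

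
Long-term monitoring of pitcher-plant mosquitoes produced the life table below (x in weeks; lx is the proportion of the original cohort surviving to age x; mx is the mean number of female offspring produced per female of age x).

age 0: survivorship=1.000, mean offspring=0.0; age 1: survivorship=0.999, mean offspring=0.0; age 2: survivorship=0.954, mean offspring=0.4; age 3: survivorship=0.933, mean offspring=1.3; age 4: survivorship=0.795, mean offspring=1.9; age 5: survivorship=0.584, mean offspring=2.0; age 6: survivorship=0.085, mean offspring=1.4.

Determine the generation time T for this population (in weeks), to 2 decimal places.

lx·mx: 0, 0, 0.3816, 1.2129, 1.5105, 1.168, 0.119 → R0 = 4.392
x·lx·mx: 0, 0, 0.7632, 3.6387, 6.042, 5.84, 0.714 → Σ = 16.9979
T = 16.9979 / 4.392 = 3.870196… → 3.87

3.87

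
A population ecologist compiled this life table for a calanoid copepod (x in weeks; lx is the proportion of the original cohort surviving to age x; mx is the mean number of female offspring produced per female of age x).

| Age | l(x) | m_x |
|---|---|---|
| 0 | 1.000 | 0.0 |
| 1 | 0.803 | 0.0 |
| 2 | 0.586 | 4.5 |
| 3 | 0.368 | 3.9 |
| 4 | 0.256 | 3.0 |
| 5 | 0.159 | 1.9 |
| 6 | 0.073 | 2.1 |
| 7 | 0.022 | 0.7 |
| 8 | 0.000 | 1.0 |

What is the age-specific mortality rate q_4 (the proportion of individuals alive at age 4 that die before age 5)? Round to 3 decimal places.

q_4 = (l_4 − l_5) / l_4 = (0.256 − 0.159) / 0.256
     = 0.097 / 0.256 = 0.378906… → 0.379

0.379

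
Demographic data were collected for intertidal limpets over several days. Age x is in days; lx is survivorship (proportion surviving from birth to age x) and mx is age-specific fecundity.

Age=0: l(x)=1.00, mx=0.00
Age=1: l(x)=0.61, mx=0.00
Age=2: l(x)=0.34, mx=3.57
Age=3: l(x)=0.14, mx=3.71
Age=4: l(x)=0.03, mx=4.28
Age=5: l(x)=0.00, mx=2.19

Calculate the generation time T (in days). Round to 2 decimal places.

lx·mx: 0, 0, 1.2138, 0.5194, 0.1284, 0 → R0 = 1.8616
x·lx·mx: 0, 0, 2.4276, 1.5582, 0.5136, 0 → Σ = 4.4994
T = 4.4994 / 1.8616 = 2.416953… → 2.42

2.42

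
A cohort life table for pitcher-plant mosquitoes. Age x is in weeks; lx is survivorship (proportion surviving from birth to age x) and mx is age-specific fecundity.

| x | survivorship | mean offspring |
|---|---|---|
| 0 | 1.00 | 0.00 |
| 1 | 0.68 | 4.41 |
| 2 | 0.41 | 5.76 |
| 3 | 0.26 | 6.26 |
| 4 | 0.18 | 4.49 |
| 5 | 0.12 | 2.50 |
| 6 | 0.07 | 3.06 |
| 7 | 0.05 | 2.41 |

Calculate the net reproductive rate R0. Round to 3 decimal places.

lx·mx by age: 0, 2.9988, 2.3616, 1.6276, 0.8082, 0.3, 0.2142, 0.1205
R0 = Σ lx·mx = 8.4309 → 8.431

8.431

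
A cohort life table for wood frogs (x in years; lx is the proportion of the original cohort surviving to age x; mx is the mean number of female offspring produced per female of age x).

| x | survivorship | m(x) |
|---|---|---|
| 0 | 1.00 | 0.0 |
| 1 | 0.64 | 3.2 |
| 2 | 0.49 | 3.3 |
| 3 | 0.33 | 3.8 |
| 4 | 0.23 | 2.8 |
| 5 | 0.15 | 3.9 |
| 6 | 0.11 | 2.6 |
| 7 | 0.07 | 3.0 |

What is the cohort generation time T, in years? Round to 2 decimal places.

lx·mx: 0, 2.048, 1.617, 1.254, 0.644, 0.585, 0.286, 0.21 → R0 = 6.644
x·lx·mx: 0, 2.048, 3.234, 3.762, 2.576, 2.925, 1.716, 1.47 → Σ = 17.731
T = 17.731 / 6.644 = 2.668724… → 2.67

2.67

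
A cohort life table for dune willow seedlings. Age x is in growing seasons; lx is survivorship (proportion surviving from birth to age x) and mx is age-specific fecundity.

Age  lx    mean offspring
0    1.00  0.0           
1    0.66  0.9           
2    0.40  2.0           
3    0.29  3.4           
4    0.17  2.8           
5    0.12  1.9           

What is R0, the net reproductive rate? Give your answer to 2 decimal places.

lx·mx by age: 0, 0.594, 0.8, 0.986, 0.476, 0.228
R0 = Σ lx·mx = 3.084 → 3.08

3.08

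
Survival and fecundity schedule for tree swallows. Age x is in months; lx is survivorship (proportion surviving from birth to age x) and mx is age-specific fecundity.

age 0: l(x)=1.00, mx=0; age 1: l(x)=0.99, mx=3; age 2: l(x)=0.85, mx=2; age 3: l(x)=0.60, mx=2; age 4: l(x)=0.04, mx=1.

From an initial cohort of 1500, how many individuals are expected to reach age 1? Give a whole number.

Expected survivors = N0 · l_1 = 1500 × 0.99 = 1485 → 1485

1485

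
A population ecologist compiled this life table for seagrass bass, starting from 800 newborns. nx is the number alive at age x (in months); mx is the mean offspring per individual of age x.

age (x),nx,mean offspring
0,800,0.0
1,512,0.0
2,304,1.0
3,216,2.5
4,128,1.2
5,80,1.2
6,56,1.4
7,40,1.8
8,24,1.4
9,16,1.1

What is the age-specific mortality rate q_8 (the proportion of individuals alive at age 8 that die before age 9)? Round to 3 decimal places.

0.333

lx = nx/n0 = nx/800: 1, 0.64, 0.38, 0.27, 0.16, 0.1, 0.07, 0.05, 0.03, 0.02
q_8 = (l_8 − l_9) / l_8 = (0.03 − 0.02) / 0.03
     = 0.01 / 0.03 = 0.333333… → 0.333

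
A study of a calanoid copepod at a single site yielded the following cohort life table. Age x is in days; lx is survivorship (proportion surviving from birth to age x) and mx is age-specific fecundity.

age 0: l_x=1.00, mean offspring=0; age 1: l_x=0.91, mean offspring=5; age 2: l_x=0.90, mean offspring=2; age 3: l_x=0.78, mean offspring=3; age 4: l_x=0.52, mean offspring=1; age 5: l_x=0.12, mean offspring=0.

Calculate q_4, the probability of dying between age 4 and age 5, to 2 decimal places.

0.77

q_4 = (l_4 − l_5) / l_4 = (0.52 − 0.12) / 0.52
     = 0.4 / 0.52 = 0.769231… → 0.77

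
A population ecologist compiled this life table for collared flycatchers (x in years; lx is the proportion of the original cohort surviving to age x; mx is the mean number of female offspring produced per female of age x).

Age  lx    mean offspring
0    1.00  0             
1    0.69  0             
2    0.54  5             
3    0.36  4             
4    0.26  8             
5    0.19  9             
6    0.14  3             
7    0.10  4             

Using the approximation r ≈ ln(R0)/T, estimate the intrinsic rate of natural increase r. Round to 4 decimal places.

R0 = Σ lx·mx = 0 + 0 + 2.7 + 1.44 + 2.08 + 1.71 + 0.42 + 0.4 = 8.75
Σ x·lx·mx = 31.91; T = 31.91/8.75 = 3.64686…
r ≈ ln(R0)/T = ln(8.75)/3.64686… = 0.594773… → 0.5948

0.5948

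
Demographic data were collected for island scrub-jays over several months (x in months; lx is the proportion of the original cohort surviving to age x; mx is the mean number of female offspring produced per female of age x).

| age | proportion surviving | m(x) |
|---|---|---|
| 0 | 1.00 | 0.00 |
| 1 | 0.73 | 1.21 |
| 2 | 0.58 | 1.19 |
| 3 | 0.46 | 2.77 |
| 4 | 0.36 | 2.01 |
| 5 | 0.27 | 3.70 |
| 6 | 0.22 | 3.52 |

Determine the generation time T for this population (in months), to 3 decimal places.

3.484

lx·mx: 0, 0.8833, 0.6902, 1.2742, 0.7236, 0.999, 0.7744 → R0 = 5.3447
x·lx·mx: 0, 0.8833, 1.3804, 3.8226, 2.8944, 4.995, 4.6464 → Σ = 18.6221
T = 18.6221 / 5.3447 = 3.484218… → 3.484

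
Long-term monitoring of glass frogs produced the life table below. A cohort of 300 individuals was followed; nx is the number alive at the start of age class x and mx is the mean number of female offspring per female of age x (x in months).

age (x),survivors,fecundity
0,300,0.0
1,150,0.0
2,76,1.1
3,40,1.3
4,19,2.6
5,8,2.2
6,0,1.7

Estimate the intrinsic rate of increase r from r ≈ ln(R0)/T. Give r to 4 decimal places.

-0.1306

lx = nx/n0 = nx/300: 1, 0.5, 0.25333…, 0.13333…, 0.06333…, 0.02667…, 0
R0 = Σ lx·mx = 0 + 0 + 0.27867… + 0.17333… + 0.16467… + 0.05867… + 0 = 0.675333…
Σ x·lx·mx = 2.029333…; T = 2.029333…/0.675333… = 3.00494…
r ≈ ln(R0)/T = ln(0.675333…)/3.00494… = -0.130635… → -0.1306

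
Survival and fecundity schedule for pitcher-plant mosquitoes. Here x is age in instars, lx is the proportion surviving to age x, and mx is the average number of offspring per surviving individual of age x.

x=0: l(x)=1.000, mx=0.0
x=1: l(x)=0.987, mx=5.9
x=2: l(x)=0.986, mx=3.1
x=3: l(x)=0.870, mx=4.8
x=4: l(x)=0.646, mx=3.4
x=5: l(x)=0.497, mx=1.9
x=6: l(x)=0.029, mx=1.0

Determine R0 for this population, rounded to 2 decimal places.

16.23

lx·mx by age: 0, 5.8233, 3.0566, 4.176, 2.1964, 0.9443, 0.029
R0 = Σ lx·mx = 16.2256 → 16.23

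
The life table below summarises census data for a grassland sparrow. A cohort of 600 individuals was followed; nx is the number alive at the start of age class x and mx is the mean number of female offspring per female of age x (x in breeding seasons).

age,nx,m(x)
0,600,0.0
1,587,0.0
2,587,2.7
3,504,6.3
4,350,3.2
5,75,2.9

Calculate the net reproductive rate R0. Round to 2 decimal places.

10.16

lx = nx/n0 = nx/600: 1, 0.97833…, 0.97833…, 0.84, 0.58333…, 0.125
lx·mx by age: 0, 0, 2.6415…, 5.292, 1.866667…, 0.3625
R0 = Σ lx·mx = 10.162667… → 10.16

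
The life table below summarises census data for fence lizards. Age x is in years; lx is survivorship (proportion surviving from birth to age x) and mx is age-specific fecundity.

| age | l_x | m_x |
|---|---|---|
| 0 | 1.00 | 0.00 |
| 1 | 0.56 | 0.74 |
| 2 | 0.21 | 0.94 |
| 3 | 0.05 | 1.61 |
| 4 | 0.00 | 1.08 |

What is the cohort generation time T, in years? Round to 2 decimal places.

lx·mx: 0, 0.4144, 0.1974, 0.0805, 0 → R0 = 0.6923
x·lx·mx: 0, 0.4144, 0.3948, 0.2415, 0 → Σ = 1.0507
T = 1.0507 / 0.6923 = 1.517695… → 1.52

1.52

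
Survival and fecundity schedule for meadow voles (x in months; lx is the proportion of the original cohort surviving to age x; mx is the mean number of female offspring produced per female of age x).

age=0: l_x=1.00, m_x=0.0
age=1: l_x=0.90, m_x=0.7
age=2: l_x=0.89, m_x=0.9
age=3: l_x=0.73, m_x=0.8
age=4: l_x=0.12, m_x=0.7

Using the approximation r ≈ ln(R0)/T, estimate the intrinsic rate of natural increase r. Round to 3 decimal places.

0.360

R0 = Σ lx·mx = 0 + 0.63 + 0.801 + 0.584 + 0.084 = 2.099
Σ x·lx·mx = 4.32; T = 4.32/2.099 = 2.05812…
r ≈ ln(R0)/T = ln(2.099)/2.05812… = 0.36026… → 0.360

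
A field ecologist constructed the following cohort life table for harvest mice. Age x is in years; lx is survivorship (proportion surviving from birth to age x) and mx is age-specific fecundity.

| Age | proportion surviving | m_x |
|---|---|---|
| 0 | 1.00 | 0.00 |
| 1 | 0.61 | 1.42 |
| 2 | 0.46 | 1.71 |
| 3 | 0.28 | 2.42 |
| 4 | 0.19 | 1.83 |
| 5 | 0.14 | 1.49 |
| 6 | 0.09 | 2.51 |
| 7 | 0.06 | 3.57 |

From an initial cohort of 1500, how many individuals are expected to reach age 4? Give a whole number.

285

Expected survivors = N0 · l_4 = 1500 × 0.19 = 285 → 285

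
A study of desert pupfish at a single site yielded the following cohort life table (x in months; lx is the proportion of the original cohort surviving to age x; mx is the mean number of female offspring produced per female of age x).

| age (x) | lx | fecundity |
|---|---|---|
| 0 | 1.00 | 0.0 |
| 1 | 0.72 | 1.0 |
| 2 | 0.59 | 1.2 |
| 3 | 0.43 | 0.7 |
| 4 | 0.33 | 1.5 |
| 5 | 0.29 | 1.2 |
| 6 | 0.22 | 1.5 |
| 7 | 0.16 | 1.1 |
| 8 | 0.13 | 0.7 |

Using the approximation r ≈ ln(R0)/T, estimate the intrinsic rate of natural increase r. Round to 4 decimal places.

0.3416

R0 = Σ lx·mx = 0 + 0.72 + 0.708 + 0.301 + 0.495 + 0.348 + 0.33 + 0.176 + 0.091 = 3.169
Σ x·lx·mx = 10.699; T = 10.699/3.169 = 3.37614…
r ≈ ln(R0)/T = ln(3.169)/3.37614… = 0.341637… → 0.3416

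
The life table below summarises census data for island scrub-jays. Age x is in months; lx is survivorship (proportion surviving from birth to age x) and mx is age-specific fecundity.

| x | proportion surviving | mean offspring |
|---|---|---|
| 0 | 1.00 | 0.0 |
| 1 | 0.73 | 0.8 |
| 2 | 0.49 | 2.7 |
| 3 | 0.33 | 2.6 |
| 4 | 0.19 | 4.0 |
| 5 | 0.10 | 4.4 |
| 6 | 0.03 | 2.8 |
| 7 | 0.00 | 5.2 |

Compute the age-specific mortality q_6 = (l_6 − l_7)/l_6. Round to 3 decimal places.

q_6 = (l_6 − l_7) / l_6 = (0.03 − 0) / 0.03
     = 0.03 / 0.03 = 1 → 1.000

1.000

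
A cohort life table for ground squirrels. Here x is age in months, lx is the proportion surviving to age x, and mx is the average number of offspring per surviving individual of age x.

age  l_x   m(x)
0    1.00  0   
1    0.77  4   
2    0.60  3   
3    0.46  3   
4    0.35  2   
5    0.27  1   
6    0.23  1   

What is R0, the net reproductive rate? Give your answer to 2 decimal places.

lx·mx by age: 0, 3.08, 1.8, 1.38, 0.7, 0.27, 0.23
R0 = Σ lx·mx = 7.46 → 7.46

7.46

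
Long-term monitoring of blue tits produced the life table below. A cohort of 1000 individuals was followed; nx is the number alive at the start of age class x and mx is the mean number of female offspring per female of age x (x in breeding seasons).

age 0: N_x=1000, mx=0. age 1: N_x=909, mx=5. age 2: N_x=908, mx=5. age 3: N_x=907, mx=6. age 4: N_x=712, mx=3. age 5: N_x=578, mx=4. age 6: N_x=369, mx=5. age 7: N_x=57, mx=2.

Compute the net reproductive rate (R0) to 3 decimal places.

lx = nx/n0 = nx/1000: 1, 0.909, 0.908, 0.907, 0.712, 0.578, 0.369, 0.057
lx·mx by age: 0, 4.545, 4.54, 5.442, 2.136, 2.312, 1.845, 0.114
R0 = Σ lx·mx = 20.934 → 20.934

20.934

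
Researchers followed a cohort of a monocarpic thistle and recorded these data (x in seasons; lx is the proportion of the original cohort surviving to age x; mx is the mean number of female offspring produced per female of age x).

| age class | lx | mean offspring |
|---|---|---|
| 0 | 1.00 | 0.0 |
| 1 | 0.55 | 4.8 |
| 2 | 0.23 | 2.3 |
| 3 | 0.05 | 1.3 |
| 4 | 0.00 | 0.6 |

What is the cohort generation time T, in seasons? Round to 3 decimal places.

1.204

lx·mx: 0, 2.64, 0.529, 0.065, 0 → R0 = 3.234
x·lx·mx: 0, 2.64, 1.058, 0.195, 0 → Σ = 3.893
T = 3.893 / 3.234 = 1.203772… → 1.204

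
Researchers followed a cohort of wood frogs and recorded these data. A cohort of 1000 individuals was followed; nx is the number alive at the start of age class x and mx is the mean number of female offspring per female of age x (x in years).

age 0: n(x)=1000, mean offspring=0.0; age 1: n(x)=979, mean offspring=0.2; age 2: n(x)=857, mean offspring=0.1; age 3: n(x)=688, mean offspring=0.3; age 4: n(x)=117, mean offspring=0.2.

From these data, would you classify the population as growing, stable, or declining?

declining

lx = nx/n0 = nx/1000: 1, 0.979, 0.857, 0.688, 0.117
R0 = Σ lx·mx = 0 + 0.1958 + 0.0857 + 0.2064 + 0.0234 = 0.5113
R0 < 1, so the population is declining.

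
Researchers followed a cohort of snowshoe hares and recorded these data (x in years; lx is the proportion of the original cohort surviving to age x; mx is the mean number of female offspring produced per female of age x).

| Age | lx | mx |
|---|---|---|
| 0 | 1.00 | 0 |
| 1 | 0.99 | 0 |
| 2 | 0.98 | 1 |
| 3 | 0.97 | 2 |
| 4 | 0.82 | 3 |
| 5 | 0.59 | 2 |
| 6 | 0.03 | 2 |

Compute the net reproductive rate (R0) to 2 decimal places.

lx·mx by age: 0, 0, 0.98, 1.94, 2.46, 1.18, 0.06
R0 = Σ lx·mx = 6.62 → 6.62

6.62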